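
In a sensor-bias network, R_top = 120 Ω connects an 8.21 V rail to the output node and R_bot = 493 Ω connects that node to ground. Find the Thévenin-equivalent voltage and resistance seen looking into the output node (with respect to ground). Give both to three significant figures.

V_th is the open-circuit tap voltage: 8.21 × 493/(120 + 493) = 6.60 V.
With the supply zeroed, R_top and R_bot appear in parallel from the tap: R_th = R_top‖R_bot = (120 × 493)/613.0 = 96.5 Ω.

V_th = 6.60 V, R_th = 96.5 Ω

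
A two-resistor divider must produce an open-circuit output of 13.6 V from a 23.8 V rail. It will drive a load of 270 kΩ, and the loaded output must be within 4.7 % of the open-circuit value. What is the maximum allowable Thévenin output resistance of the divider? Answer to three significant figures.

Loading drop = R_th/(R_th + R_L) ≤ 0.0470, so R_th ≤ R_L · ε/(1−ε) = 270 kΩ × 0.0470/0.9530 = 13.3 kΩ.
(Any R1, R2 with R2/(R1+R2) = 0.571 and R1‖R2 ≤ 13.3 kΩ will meet the spec.)

R_th ≤ 13.3 kΩ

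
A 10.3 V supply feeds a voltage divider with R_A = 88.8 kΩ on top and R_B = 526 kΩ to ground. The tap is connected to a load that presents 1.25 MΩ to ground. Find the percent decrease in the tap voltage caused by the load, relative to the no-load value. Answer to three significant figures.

The divider's output (Thévenin) resistance is R_A‖R_B = 75.97 kΩ.
Fractional drop under load = R_th/(R_th + R_L) = 75.97 / (75.97 + 1250) = 0.05730.
So the output falls by 5.73 %.

5.73 %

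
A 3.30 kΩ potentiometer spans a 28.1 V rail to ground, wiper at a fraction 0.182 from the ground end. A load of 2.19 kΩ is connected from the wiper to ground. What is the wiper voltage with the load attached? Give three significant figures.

V ≈ 4.18 V

The wiper splits the pot into (1−α)R = 2699 Ω above and αR = 600.6 Ω below.
Lower section ‖ load = 471.3 Ω.
V_wiper = 28.1 × 471.3/(2699 + 471.3) = 4.18 V.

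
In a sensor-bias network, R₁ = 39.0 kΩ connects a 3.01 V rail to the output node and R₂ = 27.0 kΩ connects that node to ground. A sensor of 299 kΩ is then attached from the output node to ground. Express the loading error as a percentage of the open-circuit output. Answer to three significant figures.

5.07 %

The divider's output (Thévenin) resistance is R₁‖R₂ = 15.95 kΩ.
Fractional drop under load = R_th/(R_th + R_L) = 15.95 / (15.95 + 299) = 0.05066.
So the output falls by 5.07 %.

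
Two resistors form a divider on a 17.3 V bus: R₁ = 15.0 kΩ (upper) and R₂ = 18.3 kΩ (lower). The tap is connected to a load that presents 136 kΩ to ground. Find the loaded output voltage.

V_out ≈ 8.96 V

The load sits in parallel with R₂: R₂‖R_L = (18.3 × 136) / (18.3 + 136) = 16.13 kΩ.
V_out = 17.3 × 16.13 / (15.0 + 16.13) = 17.3 × 16.13/31.13 = 8.96 V.
(Unloaded it would have been 9.51 V.)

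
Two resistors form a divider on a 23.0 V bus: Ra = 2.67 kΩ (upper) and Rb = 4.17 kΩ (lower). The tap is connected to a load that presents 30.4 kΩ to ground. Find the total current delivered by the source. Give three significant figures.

I ≈ 3.63 mA

Rb‖R_L = 3.667 kΩ, so the source sees Ra + Rb‖R_L = 6.337 kΩ.
I = 23.0 V / 6.337 kΩ = 3.63 mA.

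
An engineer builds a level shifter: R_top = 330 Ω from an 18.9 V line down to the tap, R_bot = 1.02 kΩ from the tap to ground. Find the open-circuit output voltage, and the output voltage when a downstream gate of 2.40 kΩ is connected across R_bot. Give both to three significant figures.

Unloaded: 14.3 V; loaded: 12.9 V

Open-circuit: V = 18.9 × 1020/(330 + 1020) = 14.3 V.
With the load, R_bot becomes R_bot‖R_L = 715.8 Ω, so V = 18.9 × 715.8/1046 = 12.9 V.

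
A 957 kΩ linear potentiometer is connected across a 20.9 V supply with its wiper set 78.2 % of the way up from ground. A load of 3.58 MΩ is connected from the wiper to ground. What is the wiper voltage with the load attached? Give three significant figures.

V ≈ 15.6 V

The wiper splits the pot into (1−α)R = 208.6 kΩ above and αR = 748.4 kΩ below.
Lower section ‖ load = 619.0 kΩ.
V_wiper = 20.9 × 619.0/(208.6 + 619.0) = 15.6 V.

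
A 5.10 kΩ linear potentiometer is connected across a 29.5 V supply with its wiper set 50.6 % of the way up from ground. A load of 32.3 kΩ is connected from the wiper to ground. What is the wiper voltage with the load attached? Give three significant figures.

The wiper splits the pot into (1−α)R = 2.519 kΩ above and αR = 2.581 kΩ below.
Lower section ‖ load = 2.390 kΩ.
V_wiper = 29.5 × 2.390/(2.519 + 2.390) = 14.4 V.

V ≈ 14.4 V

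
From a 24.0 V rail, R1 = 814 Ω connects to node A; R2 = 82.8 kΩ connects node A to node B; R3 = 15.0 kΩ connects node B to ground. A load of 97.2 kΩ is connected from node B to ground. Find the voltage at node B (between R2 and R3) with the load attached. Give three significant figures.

At node B, R3 is in parallel with the load: R3‖R_L = 12990 Ω.
Below node A the resistance is R2 + (R3‖R_L) = 95790 Ω, so V_A = 24.0 × 95790/96610 = 23.80 V.
Then V_B = V_A × (R3‖R_L)/(R2 + R3‖R_L) = 23.80 × 12990/95790 = 3.23 V.

V ≈ 3.23 V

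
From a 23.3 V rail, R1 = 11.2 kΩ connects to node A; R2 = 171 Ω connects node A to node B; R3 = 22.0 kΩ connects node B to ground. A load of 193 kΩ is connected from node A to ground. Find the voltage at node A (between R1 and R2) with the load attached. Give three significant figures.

V ≈ 14.9 V

Below node A the series string R2+R3 = 22170 Ω sits in parallel with the 193000 Ω load: 19890 Ω.
V_A = 23.3 × 19890/(11200 + 19890) = 14.9 V.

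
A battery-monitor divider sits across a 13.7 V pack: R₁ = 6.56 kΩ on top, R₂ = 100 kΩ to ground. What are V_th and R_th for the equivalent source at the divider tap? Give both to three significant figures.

V_th = 12.9 V, R_th = 6.16 kΩ

V_th is the open-circuit tap voltage: 13.7 × 100/(6.56 + 100) = 12.9 V.
With the supply zeroed, R₁ and R₂ appear in parallel from the tap: R_th = R₁‖R₂ = (6.56 × 100)/106.6 = 6.16 kΩ.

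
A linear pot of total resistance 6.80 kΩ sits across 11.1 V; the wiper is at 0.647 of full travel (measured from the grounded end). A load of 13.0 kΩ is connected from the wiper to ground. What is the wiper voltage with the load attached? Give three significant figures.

The wiper splits the pot into (1−α)R = 2.400 kΩ above and αR = 4.400 kΩ below.
Lower section ‖ load = 3.287 kΩ.
V_wiper = 11.1 × 3.287/(2.400 + 3.287) = 6.42 V.

V ≈ 6.42 V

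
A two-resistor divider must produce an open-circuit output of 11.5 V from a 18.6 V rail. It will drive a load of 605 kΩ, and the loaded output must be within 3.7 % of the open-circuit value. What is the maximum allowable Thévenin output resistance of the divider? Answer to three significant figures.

Loading drop = R_th/(R_th + R_L) ≤ 0.0370, so R_th ≤ R_L · ε/(1−ε) = 605 kΩ × 0.0370/0.9630 = 23.2 kΩ.
(Any R1, R2 with R2/(R1+R2) = 0.618 and R1‖R2 ≤ 23.2 kΩ will meet the spec.)

R_th ≤ 23.2 kΩ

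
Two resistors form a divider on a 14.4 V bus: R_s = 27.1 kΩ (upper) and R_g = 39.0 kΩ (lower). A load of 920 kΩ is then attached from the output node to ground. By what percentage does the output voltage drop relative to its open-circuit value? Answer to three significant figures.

1.71 %

The divider's output (Thévenin) resistance is R_s‖R_g = 15.99 kΩ.
Fractional drop under load = R_th/(R_th + R_L) = 15.99 / (15.99 + 920) = 0.01708.
So the output falls by 1.71 %.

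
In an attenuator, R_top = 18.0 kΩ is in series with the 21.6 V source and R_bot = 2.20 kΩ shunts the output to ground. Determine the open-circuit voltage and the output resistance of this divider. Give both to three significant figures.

V_th is the open-circuit tap voltage: 21.6 × 2.20/(18.0 + 2.20) = 2.35 V.
With the supply zeroed, R_top and R_bot appear in parallel from the tap: R_th = R_top‖R_bot = (18.0 × 2.20)/20.20 = 1.96 kΩ.

V_th = 2.35 V, R_th = 1.96 kΩ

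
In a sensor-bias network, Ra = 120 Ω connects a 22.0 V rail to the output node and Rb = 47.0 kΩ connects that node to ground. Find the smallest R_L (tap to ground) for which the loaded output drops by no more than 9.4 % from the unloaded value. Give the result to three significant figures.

R_L(min) ≈ 1.15 kΩ

Output resistance R_th = Ra‖Rb = (120 × 47000)/47120 = 119.7 Ω.
The fractional drop is R_th/(R_th + R_L); requiring this ≤ 0.0940 gives R_L ≥ R_th(1/0.0940 − 1) = 119.7 × 9.638 = 1.15 kΩ.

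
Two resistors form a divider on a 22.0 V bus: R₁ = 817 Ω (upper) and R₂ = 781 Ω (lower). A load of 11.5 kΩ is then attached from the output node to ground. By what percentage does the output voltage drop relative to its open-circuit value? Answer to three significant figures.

The divider's output (Thévenin) resistance is R₁‖R₂ = 399.3 Ω.
Fractional drop under load = R_th/(R_th + R_L) = 399.3 / (399.3 + 11500) = 0.03356.
So the output falls by 3.36 %.

3.36 %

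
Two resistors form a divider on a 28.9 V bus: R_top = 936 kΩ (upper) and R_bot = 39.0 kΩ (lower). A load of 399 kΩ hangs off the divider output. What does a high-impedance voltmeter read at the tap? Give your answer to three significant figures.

The load sits in parallel with R_bot: R_bot‖R_L = (39.0 × 399) / (39.0 + 399) = 35.53 kΩ.
V_out = 28.9 × 35.53 / (936 + 35.53) = 28.9 × 35.53/971.5 = 1.06 V.

V_out ≈ 1.06 V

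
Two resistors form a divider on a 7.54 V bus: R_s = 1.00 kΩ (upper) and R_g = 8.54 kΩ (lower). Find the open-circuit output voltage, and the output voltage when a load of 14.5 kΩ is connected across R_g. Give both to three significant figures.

Unloaded: 6.75 V; loaded: 6.36 V

Open-circuit: V = 7.54 × 8.54/(1.00 + 8.54) = 6.75 V.
With the load, R_g becomes R_g‖R_L = 5.375 kΩ, so V = 7.54 × 5.375/6.375 = 6.36 V.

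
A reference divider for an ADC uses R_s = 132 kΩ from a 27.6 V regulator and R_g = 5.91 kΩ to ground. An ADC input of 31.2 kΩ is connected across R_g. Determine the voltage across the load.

The load sits in parallel with R_g: R_g‖R_L = (5.91 × 31.2) / (5.91 + 31.2) = 4.969 kΩ.
V_out = 27.6 × 4.969 / (132 + 4.969) = 27.6 × 4.969/137.0 = 1.00 V.

V_out ≈ 1.00 V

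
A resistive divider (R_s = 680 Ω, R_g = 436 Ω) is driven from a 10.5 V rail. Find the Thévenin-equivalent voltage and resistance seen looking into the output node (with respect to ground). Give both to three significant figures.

V_th is the open-circuit tap voltage: 10.5 × 436/(680 + 436) = 4.10 V.
With the supply zeroed, R_s and R_g appear in parallel from the tap: R_th = R_s‖R_g = (680 × 436)/1116 = 266 Ω.

V_th = 4.10 V, R_th = 266 Ω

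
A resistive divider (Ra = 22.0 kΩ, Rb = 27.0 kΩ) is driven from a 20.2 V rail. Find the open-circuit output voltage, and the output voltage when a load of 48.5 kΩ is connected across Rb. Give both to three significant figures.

Unloaded: 11.1 V; loaded: 8.90 V

Open-circuit: V = 20.2 × 27.0/(22.0 + 27.0) = 11.1 V.
With the load, Rb becomes Rb‖R_L = 17.34 kΩ, so V = 20.2 × 17.34/39.34 = 8.90 V.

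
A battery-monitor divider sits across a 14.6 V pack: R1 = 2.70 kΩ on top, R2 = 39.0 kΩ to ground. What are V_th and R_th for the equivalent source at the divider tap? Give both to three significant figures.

V_th = 13.7 V, R_th = 2.53 kΩ

V_th is the open-circuit tap voltage: 14.6 × 39.0/(2.70 + 39.0) = 13.7 V.
With the supply zeroed, R1 and R2 appear in parallel from the tap: R_th = R1‖R2 = (2.70 × 39.0)/41.70 = 2.53 kΩ.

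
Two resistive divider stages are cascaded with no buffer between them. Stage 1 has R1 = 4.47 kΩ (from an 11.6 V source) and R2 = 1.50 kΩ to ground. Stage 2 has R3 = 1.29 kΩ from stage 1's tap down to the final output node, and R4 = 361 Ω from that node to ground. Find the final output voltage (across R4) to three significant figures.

V_out ≈ 0.379 V

Stage 2 presents R3+R4 = 1651 Ω as a load on stage 1's tap.
Stage 1's lower leg becomes R2‖(R3+R4) = 785.9 Ω, so V_mid = 11.6 × 785.9/5256 = 1.735 V.
Stage 2 is itself unloaded: V_out = V_mid × R4/(R3+R4) = 1.735 × 361/1651 = 0.379 V.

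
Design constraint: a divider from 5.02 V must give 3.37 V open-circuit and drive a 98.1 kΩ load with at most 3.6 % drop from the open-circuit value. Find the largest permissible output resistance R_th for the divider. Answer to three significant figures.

R_th ≤ 3.66 kΩ

Loading drop = R_th/(R_th + R_L) ≤ 0.0360, so R_th ≤ R_L · ε/(1−ε) = 98.1 kΩ × 0.0360/0.9640 = 3.66 kΩ.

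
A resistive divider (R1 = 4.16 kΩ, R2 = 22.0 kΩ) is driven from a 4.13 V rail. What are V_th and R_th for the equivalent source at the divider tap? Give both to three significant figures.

V_th = 3.47 V, R_th = 3.50 kΩ

V_th is the open-circuit tap voltage: 4.13 × 22.0/(4.16 + 22.0) = 3.47 V.
With the supply zeroed, R1 and R2 appear in parallel from the tap: R_th = R1‖R2 = (4.16 × 22.0)/26.16 = 3.50 kΩ.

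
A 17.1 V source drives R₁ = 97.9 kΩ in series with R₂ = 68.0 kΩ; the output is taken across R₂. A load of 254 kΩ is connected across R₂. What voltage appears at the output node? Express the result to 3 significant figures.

The load sits in parallel with R₂: R₂‖R_L = (68.0 × 254) / (68.0 + 254) = 53.64 kΩ.
V_out = 17.1 × 53.64 / (97.9 + 53.64) = 17.1 × 53.64/151.5 = 6.05 V.
(Unloaded it would have been 7.01 V.)

V_out ≈ 6.05 V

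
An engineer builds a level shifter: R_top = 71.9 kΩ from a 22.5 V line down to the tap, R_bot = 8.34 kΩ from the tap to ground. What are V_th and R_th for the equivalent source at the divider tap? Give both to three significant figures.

V_th = 2.34 V, R_th = 7.47 kΩ

V_th is the open-circuit tap voltage: 22.5 × 8.34/(71.9 + 8.34) = 2.34 V.
With the supply zeroed, R_top and R_bot appear in parallel from the tap: R_th = R_top‖R_bot = (71.9 × 8.34)/80.24 = 7.47 kΩ.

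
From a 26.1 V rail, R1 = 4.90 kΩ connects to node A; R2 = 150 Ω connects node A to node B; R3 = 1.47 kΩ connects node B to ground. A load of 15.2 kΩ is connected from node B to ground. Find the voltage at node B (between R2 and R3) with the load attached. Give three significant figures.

V ≈ 5.47 V

At node B, R3 is in parallel with the load: R3‖R_L = 1340 Ω.
Below node A the resistance is R2 + (R3‖R_L) = 1490 Ω, so V_A = 26.1 × 1490/6390 = 6.087 V.
Then V_B = V_A × (R3‖R_L)/(R2 + R3‖R_L) = 6.087 × 1340/1490 = 5.47 V.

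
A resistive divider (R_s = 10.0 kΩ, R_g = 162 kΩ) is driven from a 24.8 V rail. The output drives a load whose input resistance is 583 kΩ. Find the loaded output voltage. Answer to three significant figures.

The load sits in parallel with R_g: R_g‖R_L = (162 × 583) / (162 + 583) = 126.8 kΩ.
V_out = 24.8 × 126.8 / (10.0 + 126.8) = 24.8 × 126.8/136.8 = 23.0 V.

V_out ≈ 23.0 V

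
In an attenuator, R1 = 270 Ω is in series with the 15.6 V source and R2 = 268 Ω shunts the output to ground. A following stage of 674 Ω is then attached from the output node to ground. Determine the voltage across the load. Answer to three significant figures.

V_out ≈ 6.48 V

The load sits in parallel with R2: R2‖R_L = (268 × 674) / (268 + 674) = 191.8 Ω.
V_out = 15.6 × 191.8 / (270 + 191.8) = 15.6 × 191.8/461.8 = 6.48 V.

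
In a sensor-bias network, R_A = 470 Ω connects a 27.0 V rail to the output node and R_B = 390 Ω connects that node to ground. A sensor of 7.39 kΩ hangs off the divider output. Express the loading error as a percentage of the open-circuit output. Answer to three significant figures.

The divider's output (Thévenin) resistance is R_A‖R_B = 213.1 Ω.
Fractional drop under load = R_th/(R_th + R_L) = 213.1 / (213.1 + 7390) = 0.02803.
So the output falls by 2.80 %.

2.80 %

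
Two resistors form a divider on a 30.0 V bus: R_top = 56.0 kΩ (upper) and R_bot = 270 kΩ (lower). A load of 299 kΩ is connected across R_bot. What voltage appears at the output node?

V_out ≈ 21.5 V

The load sits in parallel with R_bot: R_bot‖R_L = (270 × 299) / (270 + 299) = 141.9 kΩ.
V_out = 30.0 × 141.9 / (56.0 + 141.9) = 30.0 × 141.9/197.9 = 21.5 V.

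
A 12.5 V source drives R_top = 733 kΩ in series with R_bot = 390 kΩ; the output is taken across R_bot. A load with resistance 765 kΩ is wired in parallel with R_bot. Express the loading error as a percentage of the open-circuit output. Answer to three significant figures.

Unloaded V = 12.5 × 390/1123 = 4.341 V.
Loaded: R_bot‖R_L = 258.3 kΩ, giving V = 12.5 × 258.3/991.3 = 3.257 V.
Drop = (4.341 − 3.257) / 4.341 = 25.0 %.

25.0 %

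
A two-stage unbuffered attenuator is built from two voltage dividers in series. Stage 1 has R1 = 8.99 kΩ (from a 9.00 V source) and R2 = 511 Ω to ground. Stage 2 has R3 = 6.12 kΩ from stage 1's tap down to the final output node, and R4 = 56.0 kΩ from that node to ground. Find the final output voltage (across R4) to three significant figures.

V_out ≈ 0.433 V

Stage 2 presents R3+R4 = 62120 Ω as a load on stage 1's tap.
Stage 1's lower leg becomes R2‖(R3+R4) = 506.8 Ω, so V_mid = 9.00 × 506.8/9497 = 0.4803 V.
Stage 2 is itself unloaded: V_out = V_mid × R4/(R3+R4) = 0.4803 × 56000/62120 = 0.433 V.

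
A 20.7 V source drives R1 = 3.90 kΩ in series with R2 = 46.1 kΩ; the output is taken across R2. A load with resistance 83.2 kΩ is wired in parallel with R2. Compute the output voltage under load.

V_out ≈ 18.3 V

The load sits in parallel with R2: R2‖R_L = (46.1 × 83.2) / (46.1 + 83.2) = 29.66 kΩ.
V_out = 20.7 × 29.66 / (3.90 + 29.66) = 20.7 × 29.66/33.56 = 18.3 V.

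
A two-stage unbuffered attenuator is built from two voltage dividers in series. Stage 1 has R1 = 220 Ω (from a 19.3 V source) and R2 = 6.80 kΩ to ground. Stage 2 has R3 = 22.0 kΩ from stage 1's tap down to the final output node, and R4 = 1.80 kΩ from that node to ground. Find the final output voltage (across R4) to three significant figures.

Stage 2 presents R3+R4 = 23800 Ω as a load on stage 1's tap.
Stage 1's lower leg becomes R2‖(R3+R4) = 5289 Ω, so V_mid = 19.3 × 5289/5509 = 18.53 V.
Stage 2 is itself unloaded: V_out = V_mid × R4/(R3+R4) = 18.53 × 1800/23800 = 1.40 V.

V_out ≈ 1.40 V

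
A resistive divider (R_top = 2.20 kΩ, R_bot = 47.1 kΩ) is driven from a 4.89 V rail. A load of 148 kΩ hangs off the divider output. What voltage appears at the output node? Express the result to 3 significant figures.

The load sits in parallel with R_bot: R_bot‖R_L = (47.1 × 148) / (47.1 + 148) = 35.73 kΩ.
V_out = 4.89 × 35.73 / (2.20 + 35.73) = 4.89 × 35.73/37.93 = 4.61 V.

V_out ≈ 4.61 V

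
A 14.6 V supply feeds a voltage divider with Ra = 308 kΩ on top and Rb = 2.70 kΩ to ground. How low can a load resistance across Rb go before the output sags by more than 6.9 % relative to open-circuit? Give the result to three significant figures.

Output resistance R_th = Ra‖Rb = (308 × 2.70)/310.7 = 2.677 kΩ.
The fractional drop is R_th/(R_th + R_L); requiring this ≤ 0.0690 gives R_L ≥ R_th(1/0.0690 − 1) = 2.677 × 13.49 = 36.1 kΩ.

R_L(min) ≈ 36.1 kΩ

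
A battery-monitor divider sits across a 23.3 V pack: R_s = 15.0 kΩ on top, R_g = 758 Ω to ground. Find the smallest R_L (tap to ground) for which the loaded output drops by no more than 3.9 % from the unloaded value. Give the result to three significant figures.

Output resistance R_th = R_s‖R_g = (15000 × 758)/15760 = 721.5 Ω.
The fractional drop is R_th/(R_th + R_L); requiring this ≤ 0.0390 gives R_L ≥ R_th(1/0.0390 − 1) = 721.5 × 24.64 = 17.8 kΩ.

R_L(min) ≈ 17.8 kΩ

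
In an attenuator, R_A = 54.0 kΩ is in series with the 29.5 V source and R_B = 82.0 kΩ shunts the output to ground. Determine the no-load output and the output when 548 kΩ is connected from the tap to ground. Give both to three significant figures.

Open-circuit: V = 29.5 × 82.0/(54.0 + 82.0) = 17.8 V.
With the load, R_B becomes R_B‖R_L = 71.33 kΩ, so V = 29.5 × 71.33/125.3 = 16.8 V.

Unloaded: 17.8 V; loaded: 16.8 V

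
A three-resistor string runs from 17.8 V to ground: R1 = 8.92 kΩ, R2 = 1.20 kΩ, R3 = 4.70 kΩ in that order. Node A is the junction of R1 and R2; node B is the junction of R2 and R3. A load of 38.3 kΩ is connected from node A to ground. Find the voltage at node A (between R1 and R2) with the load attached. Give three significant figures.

V ≈ 6.49 V

Below node A the series string R2+R3 = 5.900 kΩ sits in parallel with the 38.3 kΩ load: 5.112 kΩ.
V_A = 17.8 × 5.112/(8.92 + 5.112) = 6.49 V.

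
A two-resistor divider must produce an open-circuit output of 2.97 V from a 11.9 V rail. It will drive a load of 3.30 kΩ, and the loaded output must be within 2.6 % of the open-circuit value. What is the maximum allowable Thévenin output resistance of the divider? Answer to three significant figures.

R_th ≤ 88.1 Ω

Loading drop = R_th/(R_th + R_L) ≤ 0.0260, so R_th ≤ R_L · ε/(1−ε) = 3.30 kΩ × 0.0260/0.9740 = 88.1 Ω.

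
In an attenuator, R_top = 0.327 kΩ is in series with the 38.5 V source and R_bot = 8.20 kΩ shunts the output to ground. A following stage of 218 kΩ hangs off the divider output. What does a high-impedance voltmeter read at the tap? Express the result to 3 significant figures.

The load sits in parallel with R_bot: R_bot‖R_L = (8200 × 218000) / (8200 + 218000) = 7903 Ω.
V_out = 38.5 × 7903 / (327 + 7903) = 38.5 × 7903/8230 = 37.0 V.

V_out ≈ 37.0 V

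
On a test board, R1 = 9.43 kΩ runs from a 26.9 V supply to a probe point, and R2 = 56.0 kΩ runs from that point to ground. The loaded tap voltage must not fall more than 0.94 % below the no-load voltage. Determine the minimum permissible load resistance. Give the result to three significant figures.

Output resistance R_th = R1‖R2 = (9.43 × 56.0)/65.43 = 8.071 kΩ.
The fractional drop is R_th/(R_th + R_L); requiring this ≤ 0.00940 gives R_L ≥ R_th(1/0.00940 − 1) = 8.071 × 105.4 = 851 kΩ.

R_L(min) ≈ 851 kΩ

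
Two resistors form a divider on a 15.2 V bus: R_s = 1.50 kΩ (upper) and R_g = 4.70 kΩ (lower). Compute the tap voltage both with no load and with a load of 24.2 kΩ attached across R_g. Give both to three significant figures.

Open-circuit: V = 15.2 × 4.70/(1.50 + 4.70) = 11.5 V.
With the load, R_g becomes R_g‖R_L = 3.936 kΩ, so V = 15.2 × 3.936/5.436 = 11.0 V.

Unloaded: 11.5 V; loaded: 11.0 V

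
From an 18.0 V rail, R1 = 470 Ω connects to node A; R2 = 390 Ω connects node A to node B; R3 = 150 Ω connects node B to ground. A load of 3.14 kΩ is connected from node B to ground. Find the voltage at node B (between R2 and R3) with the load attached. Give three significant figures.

V ≈ 2.57 V

At node B, R3 is in parallel with the load: R3‖R_L = 143.2 Ω.
Below node A the resistance is R2 + (R3‖R_L) = 533.2 Ω, so V_A = 18.0 × 533.2/1003 = 9.567 V.
Then V_B = V_A × (R3‖R_L)/(R2 + R3‖R_L) = 9.567 × 143.2/533.2 = 2.57 V.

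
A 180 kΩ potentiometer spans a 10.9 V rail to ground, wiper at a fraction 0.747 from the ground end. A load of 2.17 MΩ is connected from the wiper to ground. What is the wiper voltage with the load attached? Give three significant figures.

V ≈ 8.02 V

The wiper splits the pot into (1−α)R = 45.54 kΩ above and αR = 134.5 kΩ below.
Lower section ‖ load = 126.6 kΩ.
V_wiper = 10.9 × 126.6/(45.54 + 126.6) = 8.02 V.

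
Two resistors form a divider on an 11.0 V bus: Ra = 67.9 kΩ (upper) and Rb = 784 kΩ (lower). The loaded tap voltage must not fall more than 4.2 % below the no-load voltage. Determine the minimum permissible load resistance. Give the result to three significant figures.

Output resistance R_th = Ra‖Rb = (67.9 × 784)/851.9 = 62.49 kΩ.
The fractional drop is R_th/(R_th + R_L); requiring this ≤ 0.0420 gives R_L ≥ R_th(1/0.0420 − 1) = 62.49 × 22.81 = 1.43 MΩ.

R_L(min) ≈ 1.43 MΩ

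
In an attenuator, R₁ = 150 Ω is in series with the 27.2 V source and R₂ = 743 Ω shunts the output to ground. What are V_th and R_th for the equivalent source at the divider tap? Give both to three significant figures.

V_th = 22.6 V, R_th = 125 Ω

V_th is the open-circuit tap voltage: 27.2 × 743/(150 + 743) = 22.6 V.
With the supply zeroed, R₁ and R₂ appear in parallel from the tap: R_th = R₁‖R₂ = (150 × 743)/893.0 = 125 Ω.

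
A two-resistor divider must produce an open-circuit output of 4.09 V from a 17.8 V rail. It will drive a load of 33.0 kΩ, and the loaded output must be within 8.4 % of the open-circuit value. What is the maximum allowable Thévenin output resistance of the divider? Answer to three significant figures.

R_th ≤ 3.03 kΩ

Loading drop = R_th/(R_th + R_L) ≤ 0.0840, so R_th ≤ R_L · ε/(1−ε) = 33.0 kΩ × 0.0840/0.9160 = 3.03 kΩ.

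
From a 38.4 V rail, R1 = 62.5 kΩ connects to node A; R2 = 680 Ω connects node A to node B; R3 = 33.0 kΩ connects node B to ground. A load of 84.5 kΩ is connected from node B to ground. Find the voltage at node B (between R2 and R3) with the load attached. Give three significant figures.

At node B, R3 is in parallel with the load: R3‖R_L = 23730 Ω.
Below node A the resistance is R2 + (R3‖R_L) = 24410 Ω, so V_A = 38.4 × 24410/86910 = 10.79 V.
Then V_B = V_A × (R3‖R_L)/(R2 + R3‖R_L) = 10.79 × 23730/24410 = 10.5 V.

V ≈ 10.5 V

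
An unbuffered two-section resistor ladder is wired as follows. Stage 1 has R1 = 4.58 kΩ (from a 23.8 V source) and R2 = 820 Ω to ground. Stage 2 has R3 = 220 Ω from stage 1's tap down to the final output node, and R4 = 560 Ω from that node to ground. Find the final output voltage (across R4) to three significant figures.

V_out ≈ 1.37 V

Stage 2 presents R3+R4 = 780.0 Ω as a load on stage 1's tap.
Stage 1's lower leg becomes R2‖(R3+R4) = 399.8 Ω, so V_mid = 23.8 × 399.8/4980 = 1.911 V.
Stage 2 is itself unloaded: V_out = V_mid × R4/(R3+R4) = 1.911 × 560/780.0 = 1.37 V.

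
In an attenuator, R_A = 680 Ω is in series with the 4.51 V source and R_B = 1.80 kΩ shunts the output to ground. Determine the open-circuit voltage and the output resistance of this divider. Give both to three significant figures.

V_th is the open-circuit tap voltage: 4.51 × 1800/(680 + 1800) = 3.27 V.
With the supply zeroed, R_A and R_B appear in parallel from the tap: R_th = R_A‖R_B = (680 × 1800)/2480 = 494 Ω.

V_th = 3.27 V, R_th = 494 Ω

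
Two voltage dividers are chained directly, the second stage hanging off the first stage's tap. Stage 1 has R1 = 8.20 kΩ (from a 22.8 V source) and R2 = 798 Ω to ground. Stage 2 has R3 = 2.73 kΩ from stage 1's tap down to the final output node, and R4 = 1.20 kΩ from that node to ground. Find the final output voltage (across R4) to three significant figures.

Stage 2 presents R3+R4 = 3930 Ω as a load on stage 1's tap.
Stage 1's lower leg becomes R2‖(R3+R4) = 663.3 Ω, so V_mid = 22.8 × 663.3/8863 = 1.706 V.
Stage 2 is itself unloaded: V_out = V_mid × R4/(R3+R4) = 1.706 × 1200/3930 = 0.521 V.

V_out ≈ 0.521 V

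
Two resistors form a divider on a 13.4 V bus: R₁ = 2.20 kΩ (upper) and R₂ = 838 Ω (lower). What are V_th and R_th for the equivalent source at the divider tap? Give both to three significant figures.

V_th = 3.70 V, R_th = 607 Ω

V_th is the open-circuit tap voltage: 13.4 × 838/(2200 + 838) = 3.70 V.
With the supply zeroed, R₁ and R₂ appear in parallel from the tap: R_th = R₁‖R₂ = (2200 × 838)/3038 = 607 Ω.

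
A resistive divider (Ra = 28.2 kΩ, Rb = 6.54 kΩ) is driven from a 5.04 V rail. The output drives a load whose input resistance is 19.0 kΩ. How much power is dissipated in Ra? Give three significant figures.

Total resistance from the source is Ra + (Rb‖R_L) = 33.07 kΩ, so I = 5.04/33.07 kΩ = 0.1524 mA.
P = I²·Ra = (0.1524 mA)² × 28.2 kΩ = 0.655 mW.

P ≈ 0.655 mW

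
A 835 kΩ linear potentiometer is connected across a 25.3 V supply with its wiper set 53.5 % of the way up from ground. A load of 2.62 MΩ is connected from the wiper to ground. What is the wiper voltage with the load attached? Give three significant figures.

V ≈ 12.5 V

The wiper splits the pot into (1−α)R = 388.3 kΩ above and αR = 446.7 kΩ below.
Lower section ‖ load = 381.7 kΩ.
V_wiper = 25.3 × 381.7/(388.3 + 381.7) = 12.5 V.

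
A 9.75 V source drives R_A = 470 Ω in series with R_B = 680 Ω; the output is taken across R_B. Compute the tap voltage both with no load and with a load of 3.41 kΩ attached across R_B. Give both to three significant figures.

Open-circuit: V = 9.75 × 680/(470 + 680) = 5.77 V.
With the load, R_B becomes R_B‖R_L = 566.9 Ω, so V = 9.75 × 566.9/1037 = 5.33 V.

Unloaded: 5.77 V; loaded: 5.33 V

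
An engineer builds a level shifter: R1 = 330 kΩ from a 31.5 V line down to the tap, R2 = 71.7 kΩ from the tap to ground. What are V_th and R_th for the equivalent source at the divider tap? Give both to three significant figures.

V_th = 5.62 V, R_th = 58.9 kΩ

V_th is the open-circuit tap voltage: 31.5 × 71.7/(330 + 71.7) = 5.62 V.
With the supply zeroed, R1 and R2 appear in parallel from the tap: R_th = R1‖R2 = (330 × 71.7)/401.7 = 58.9 kΩ.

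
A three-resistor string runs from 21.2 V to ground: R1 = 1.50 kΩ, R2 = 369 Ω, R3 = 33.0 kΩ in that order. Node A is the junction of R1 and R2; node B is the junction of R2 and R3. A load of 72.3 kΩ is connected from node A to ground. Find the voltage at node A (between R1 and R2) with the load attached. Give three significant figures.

Below node A the series string R2+R3 = 33370 Ω sits in parallel with the 72300 Ω load: 22830 Ω.
V_A = 21.2 × 22830/(1500 + 22830) = 19.9 V.

V ≈ 19.9 V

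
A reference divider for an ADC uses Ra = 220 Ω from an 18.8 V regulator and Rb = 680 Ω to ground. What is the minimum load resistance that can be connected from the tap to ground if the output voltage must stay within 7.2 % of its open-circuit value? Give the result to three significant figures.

Output resistance R_th = Ra‖Rb = (220 × 680)/900.0 = 166.2 Ω.
The fractional drop is R_th/(R_th + R_L); requiring this ≤ 0.0720 gives R_L ≥ R_th(1/0.0720 − 1) = 166.2 × 12.89 = 2.14 kΩ.

R_L(min) ≈ 2.14 kΩ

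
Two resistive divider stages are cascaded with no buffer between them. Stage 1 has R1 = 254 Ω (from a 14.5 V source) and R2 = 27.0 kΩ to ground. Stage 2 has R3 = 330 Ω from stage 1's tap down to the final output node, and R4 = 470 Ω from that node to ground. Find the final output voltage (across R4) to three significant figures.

V_out ≈ 6.42 V

Stage 2 presents R3+R4 = 800.0 Ω as a load on stage 1's tap.
Stage 1's lower leg becomes R2‖(R3+R4) = 777.0 Ω, so V_mid = 14.5 × 777.0/1031 = 10.93 V.
Stage 2 is itself unloaded: V_out = V_mid × R4/(R3+R4) = 10.93 × 470/800.0 = 6.42 V.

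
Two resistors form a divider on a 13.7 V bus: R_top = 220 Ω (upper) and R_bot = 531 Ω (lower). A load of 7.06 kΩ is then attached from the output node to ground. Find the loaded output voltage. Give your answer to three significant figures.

V_out ≈ 9.48 V

The load sits in parallel with R_bot: R_bot‖R_L = (531 × 7060) / (531 + 7060) = 493.9 Ω.
V_out = 13.7 × 493.9 / (220 + 493.9) = 13.7 × 493.9/713.9 = 9.48 V.
(Unloaded it would have been 9.69 V.)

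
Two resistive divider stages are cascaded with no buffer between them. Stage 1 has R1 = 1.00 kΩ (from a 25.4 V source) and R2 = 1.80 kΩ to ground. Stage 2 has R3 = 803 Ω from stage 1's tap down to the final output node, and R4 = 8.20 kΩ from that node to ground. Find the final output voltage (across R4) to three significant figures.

V_out ≈ 13.9 V

Stage 2 presents R3+R4 = 9003 Ω as a load on stage 1's tap.
Stage 1's lower leg becomes R2‖(R3+R4) = 1500 Ω, so V_mid = 25.4 × 1500/2500 = 15.24 V.
Stage 2 is itself unloaded: V_out = V_mid × R4/(R3+R4) = 15.24 × 8200/9003 = 13.9 V.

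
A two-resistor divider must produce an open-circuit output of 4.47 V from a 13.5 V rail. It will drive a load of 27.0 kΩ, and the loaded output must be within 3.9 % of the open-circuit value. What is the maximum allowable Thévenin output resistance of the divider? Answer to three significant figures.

R_th ≤ 1.10 kΩ

Loading drop = R_th/(R_th + R_L) ≤ 0.0390, so R_th ≤ R_L · ε/(1−ε) = 27.0 kΩ × 0.0390/0.9610 = 1.10 kΩ.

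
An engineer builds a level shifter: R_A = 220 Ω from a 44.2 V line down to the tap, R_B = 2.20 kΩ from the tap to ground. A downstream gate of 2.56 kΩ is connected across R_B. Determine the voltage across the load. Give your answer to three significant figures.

V_out ≈ 37.3 V

The load sits in parallel with R_B: R_B‖R_L = (2200 × 2560) / (2200 + 2560) = 1183 Ω.
V_out = 44.2 × 1183 / (220 + 1183) = 44.2 × 1183/1403 = 37.3 V.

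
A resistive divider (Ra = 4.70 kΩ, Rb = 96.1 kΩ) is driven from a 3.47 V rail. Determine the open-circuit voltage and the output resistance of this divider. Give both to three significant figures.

V_th is the open-circuit tap voltage: 3.47 × 96.1/(4.70 + 96.1) = 3.31 V.
With the supply zeroed, Ra and Rb appear in parallel from the tap: R_th = Ra‖Rb = (4.70 × 96.1)/100.8 = 4.48 kΩ.

V_th = 3.31 V, R_th = 4.48 kΩ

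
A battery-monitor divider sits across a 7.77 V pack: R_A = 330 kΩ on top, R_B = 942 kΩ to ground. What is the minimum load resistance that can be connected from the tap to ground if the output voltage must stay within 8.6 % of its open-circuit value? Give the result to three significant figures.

Output resistance R_th = R_A‖R_B = (330 × 942)/1272 = 244.4 kΩ.
The fractional drop is R_th/(R_th + R_L); requiring this ≤ 0.0860 gives R_L ≥ R_th(1/0.0860 − 1) = 244.4 × 10.63 = 2.60 MΩ.

R_L(min) ≈ 2.60 MΩ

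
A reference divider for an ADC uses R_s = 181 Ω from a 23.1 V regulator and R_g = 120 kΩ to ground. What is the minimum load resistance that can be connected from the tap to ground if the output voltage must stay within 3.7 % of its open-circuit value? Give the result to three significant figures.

Output resistance R_th = R_s‖R_g = (181 × 120000)/120200 = 180.7 Ω.
The fractional drop is R_th/(R_th + R_L); requiring this ≤ 0.0370 gives R_L ≥ R_th(1/0.0370 − 1) = 180.7 × 26.03 = 4.70 kΩ.

R_L(min) ≈ 4.70 kΩ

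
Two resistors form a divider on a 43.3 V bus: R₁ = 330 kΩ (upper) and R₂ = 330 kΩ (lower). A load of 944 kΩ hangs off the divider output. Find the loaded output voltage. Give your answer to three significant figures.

The load sits in parallel with R₂: R₂‖R_L = (330 × 944) / (330 + 944) = 244.5 kΩ.
V_out = 43.3 × 244.5 / (330 + 244.5) = 43.3 × 244.5/574.5 = 18.4 V.
(Unloaded it would have been 21.6 V.)

V_out ≈ 18.4 V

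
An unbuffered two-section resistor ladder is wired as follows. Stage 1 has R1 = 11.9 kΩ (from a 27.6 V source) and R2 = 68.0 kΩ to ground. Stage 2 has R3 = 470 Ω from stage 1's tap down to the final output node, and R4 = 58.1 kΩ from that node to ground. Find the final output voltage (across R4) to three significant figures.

Stage 2 presents R3+R4 = 58570 Ω as a load on stage 1's tap.
Stage 1's lower leg becomes R2‖(R3+R4) = 31470 Ω, so V_mid = 27.6 × 31470/43370 = 20.03 V.
Stage 2 is itself unloaded: V_out = V_mid × R4/(R3+R4) = 20.03 × 58100/58570 = 19.9 V.

V_out ≈ 19.9 V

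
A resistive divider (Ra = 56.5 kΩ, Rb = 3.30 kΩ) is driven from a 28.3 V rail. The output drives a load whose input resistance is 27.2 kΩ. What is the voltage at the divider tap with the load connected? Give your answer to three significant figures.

V_out ≈ 1.40 V

The load sits in parallel with Rb: Rb‖R_L = (3.30 × 27.2) / (3.30 + 27.2) = 2.943 kΩ.
V_out = 28.3 × 2.943 / (56.5 + 2.943) = 28.3 × 2.943/59.44 = 1.40 V.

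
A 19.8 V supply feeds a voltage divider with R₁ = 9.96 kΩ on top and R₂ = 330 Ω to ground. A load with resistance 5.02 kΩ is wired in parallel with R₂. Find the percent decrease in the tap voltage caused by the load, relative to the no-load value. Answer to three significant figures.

5.98 %

The divider's output (Thévenin) resistance is R₁‖R₂ = 319.4 Ω.
Fractional drop under load = R_th/(R_th + R_L) = 319.4 / (319.4 + 5020) = 0.05982.
So the output falls by 5.98 %.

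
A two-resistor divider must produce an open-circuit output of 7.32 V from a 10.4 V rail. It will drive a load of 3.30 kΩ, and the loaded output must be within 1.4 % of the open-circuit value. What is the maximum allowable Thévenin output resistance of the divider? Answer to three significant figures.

Loading drop = R_th/(R_th + R_L) ≤ 0.0140, so R_th ≤ R_L · ε/(1−ε) = 3.30 kΩ × 0.0140/0.9860 = 46.9 Ω.
(Any R1, R2 with R2/(R1+R2) = 0.704 and R1‖R2 ≤ 46.9 Ω will meet the spec.)

R_th ≤ 46.9 Ω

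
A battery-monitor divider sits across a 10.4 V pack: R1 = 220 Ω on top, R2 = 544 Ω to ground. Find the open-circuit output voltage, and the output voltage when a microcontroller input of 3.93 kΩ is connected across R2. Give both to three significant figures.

Open-circuit: V = 10.4 × 544/(220 + 544) = 7.41 V.
With the load, R2 becomes R2‖R_L = 477.9 Ω, so V = 10.4 × 477.9/697.9 = 7.12 V.

Unloaded: 7.41 V; loaded: 7.12 V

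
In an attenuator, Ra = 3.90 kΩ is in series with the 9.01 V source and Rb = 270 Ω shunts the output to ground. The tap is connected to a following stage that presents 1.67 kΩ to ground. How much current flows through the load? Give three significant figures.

I_L ≈ 0.303 mA

Rb‖R_L = 232.4 Ω; V_out = 9.01 × 232.4/4132 = 0.5068 V.
I_L = V_out / R_L = 0.5068 / 1.67 kΩ = 0.303 mA.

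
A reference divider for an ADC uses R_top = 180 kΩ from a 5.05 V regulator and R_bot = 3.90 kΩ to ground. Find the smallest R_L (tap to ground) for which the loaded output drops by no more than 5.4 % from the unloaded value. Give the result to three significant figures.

R_L(min) ≈ 66.9 kΩ

Output resistance R_th = R_top‖R_bot = (180 × 3.90)/183.9 = 3.817 kΩ.
The fractional drop is R_th/(R_th + R_L); requiring this ≤ 0.0540 gives R_L ≥ R_th(1/0.0540 − 1) = 3.817 × 17.52 = 66.9 kΩ.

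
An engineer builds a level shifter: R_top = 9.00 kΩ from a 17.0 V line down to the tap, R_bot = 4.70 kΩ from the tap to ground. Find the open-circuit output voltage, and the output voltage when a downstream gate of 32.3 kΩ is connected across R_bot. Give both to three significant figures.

Unloaded: 5.83 V; loaded: 5.32 V

Open-circuit: V = 17.0 × 4.70/(9.00 + 4.70) = 5.83 V.
With the load, R_bot becomes R_bot‖R_L = 4.103 kΩ, so V = 17.0 × 4.103/13.10 = 5.32 V.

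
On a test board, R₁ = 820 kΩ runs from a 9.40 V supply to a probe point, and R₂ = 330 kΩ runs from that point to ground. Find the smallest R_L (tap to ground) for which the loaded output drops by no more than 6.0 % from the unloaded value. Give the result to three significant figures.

Output resistance R_th = R₁‖R₂ = (820 × 330)/1150 = 235.3 kΩ.
The fractional drop is R_th/(R_th + R_L); requiring this ≤ 0.0600 gives R_L ≥ R_th(1/0.0600 − 1) = 235.3 × 15.67 = 3.69 MΩ.

R_L(min) ≈ 3.69 MΩ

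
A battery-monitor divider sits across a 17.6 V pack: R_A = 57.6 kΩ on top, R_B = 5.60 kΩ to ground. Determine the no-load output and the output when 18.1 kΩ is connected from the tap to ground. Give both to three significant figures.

Open-circuit: V = 17.6 × 5.60/(57.6 + 5.60) = 1.56 V.
With the load, R_B becomes R_B‖R_L = 4.277 kΩ, so V = 17.6 × 4.277/61.88 = 1.22 V.

Unloaded: 1.56 V; loaded: 1.22 V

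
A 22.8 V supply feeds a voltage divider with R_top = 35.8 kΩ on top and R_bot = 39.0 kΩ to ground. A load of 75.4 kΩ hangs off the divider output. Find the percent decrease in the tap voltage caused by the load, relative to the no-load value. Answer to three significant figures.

Unloaded V = 22.8 × 39.0/74.80 = 11.89 V.
Loaded: R_bot‖R_L = 25.70 kΩ, giving V = 22.8 × 25.70/61.50 = 9.529 V.
Drop = (11.89 − 9.529) / 11.89 = 19.8 %.

19.8 %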